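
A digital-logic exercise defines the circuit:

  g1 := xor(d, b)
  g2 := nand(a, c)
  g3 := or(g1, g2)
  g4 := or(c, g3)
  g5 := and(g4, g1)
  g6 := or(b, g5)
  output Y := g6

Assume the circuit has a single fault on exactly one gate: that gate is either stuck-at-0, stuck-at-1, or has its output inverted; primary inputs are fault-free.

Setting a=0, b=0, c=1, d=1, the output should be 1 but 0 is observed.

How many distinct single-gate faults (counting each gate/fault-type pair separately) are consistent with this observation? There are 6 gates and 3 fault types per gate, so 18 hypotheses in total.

Fault-free: g1=1, g2=1, g3=1, g4=1, g5=1, g6=1 → 1. Observed 0.
  g1: stuck-at-0, inverted output ✓; others ✗
  g2: none of the 3 fault types match ✗
  g3: none of the 3 fault types match ✗
  g4: stuck-at-0, inverted output ✓; others ✗
  g5: stuck-at-0, inverted output ✓; others ✗
  g6: stuck-at-0, inverted output ✓; others ✗
Consistent faults: {g1 stuck-at-0, g1 inverted output, g4 stuck-at-0, g4 inverted output, g5 stuck-at-0, g5 inverted output, g6 stuck-at-0, g6 inverted output} — 8 in all.

8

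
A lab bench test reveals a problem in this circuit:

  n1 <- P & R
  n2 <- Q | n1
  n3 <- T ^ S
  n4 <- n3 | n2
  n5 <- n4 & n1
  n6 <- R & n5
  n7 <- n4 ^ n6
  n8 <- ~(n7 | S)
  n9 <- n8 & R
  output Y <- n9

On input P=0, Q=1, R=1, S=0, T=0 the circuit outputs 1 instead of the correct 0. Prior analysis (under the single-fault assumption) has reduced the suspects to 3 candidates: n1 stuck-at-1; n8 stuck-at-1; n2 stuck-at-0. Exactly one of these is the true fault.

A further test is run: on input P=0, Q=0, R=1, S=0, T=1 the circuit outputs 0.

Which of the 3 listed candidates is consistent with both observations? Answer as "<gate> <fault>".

n2 stuck-at-0

Evaluate each candidate on input P=0, Q=0, R=1, S=0, T=1:
  n1 stuck-at-1: n1=1 [stuck-at-1], n2=1, n3=1, n4=1, n5=1, n6=1, n7=0, n8=1, n9=1 → 1 — eliminated
  n8 stuck-at-1: n1=0, n2=0, n3=1, n4=1, n5=0, n6=0, n7=1, n8=1 [stuck-at-1], n9=1 → 1 — eliminated
  n2 stuck-at-0: n1=0, n2=0 [stuck-at-0], n3=1, n4=1, n5=0, n6=0, n7=1, n8=0, n9=0 → 0 — matches
Only n2 stuck-at-0 reproduces the observed 0.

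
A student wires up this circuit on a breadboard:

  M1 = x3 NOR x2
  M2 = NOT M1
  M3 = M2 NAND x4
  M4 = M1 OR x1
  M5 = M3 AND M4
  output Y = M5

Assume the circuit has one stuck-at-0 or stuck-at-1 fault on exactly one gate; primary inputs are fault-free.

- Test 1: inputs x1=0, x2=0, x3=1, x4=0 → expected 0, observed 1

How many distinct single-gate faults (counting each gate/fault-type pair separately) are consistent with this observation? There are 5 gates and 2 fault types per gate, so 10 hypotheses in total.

3

Fault-free: M1=0, M2=1, M3=1, M4=0, M5=0 → 0. Observed 1.
  M1 stuck-at-0: output 0 ✗
  M1 stuck-at-1: output 1 ✓
  M2 stuck-at-0: output 0 ✗
  M2 stuck-at-1: output 0 ✗
  M3 stuck-at-0: output 0 ✗
  M3 stuck-at-1: output 0 ✗
  M4 stuck-at-0: output 0 ✗
  M4 stuck-at-1: output 1 ✓
  M5 stuck-at-0: output 0 ✗
  M5 stuck-at-1: output 1 ✓
Consistent faults: {M1 stuck-at-1, M4 stuck-at-1, M5 stuck-at-1} — 3 in all.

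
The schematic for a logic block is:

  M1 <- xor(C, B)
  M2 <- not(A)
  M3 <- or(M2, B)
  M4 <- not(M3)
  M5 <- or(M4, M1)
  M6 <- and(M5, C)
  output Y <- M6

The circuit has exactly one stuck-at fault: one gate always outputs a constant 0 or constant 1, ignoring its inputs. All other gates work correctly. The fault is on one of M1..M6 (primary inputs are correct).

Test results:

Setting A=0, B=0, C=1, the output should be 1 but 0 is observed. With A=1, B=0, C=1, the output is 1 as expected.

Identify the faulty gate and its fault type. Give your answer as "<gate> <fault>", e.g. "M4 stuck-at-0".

M1 stuck-at-0

Fault-free values for test 1 (A=0, B=0, C=1): M1=1, M2=1, M3=1, M4=0, M5=1, M6=1, giving Y=1. Observed 0.
Test 1: faults giving observed 0 are {M1 stuck-at-0, M5 stuck-at-0, M6 stuck-at-0}.
Test 2 (A=1, B=0, C=1): fault-free M1=1, M2=0, M3=0, M4=1, M5=1, M6=1 → 1; observed 1. Eliminates M5 stuck-at-0, M6 stuck-at-0.
Only M1 stuck-at-0 is consistent with every test.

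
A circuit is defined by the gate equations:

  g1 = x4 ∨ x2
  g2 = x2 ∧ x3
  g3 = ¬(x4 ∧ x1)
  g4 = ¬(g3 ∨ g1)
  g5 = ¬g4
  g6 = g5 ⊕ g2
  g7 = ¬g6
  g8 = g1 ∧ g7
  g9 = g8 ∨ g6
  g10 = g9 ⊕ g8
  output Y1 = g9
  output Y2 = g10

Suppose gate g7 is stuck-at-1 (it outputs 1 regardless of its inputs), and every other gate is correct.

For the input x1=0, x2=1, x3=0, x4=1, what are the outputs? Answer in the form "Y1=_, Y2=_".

Propagate with g7 forced: g1=1, g2=0, g3=1, g4=0, g5=1, g6=1, g7=1 [stuck-at-1], g8=1, g9=1, g10=0.
So the outputs are Y1=1, Y2=0. (Without the fault they would be Y1=1, Y2=1.)

Y1=1, Y2=0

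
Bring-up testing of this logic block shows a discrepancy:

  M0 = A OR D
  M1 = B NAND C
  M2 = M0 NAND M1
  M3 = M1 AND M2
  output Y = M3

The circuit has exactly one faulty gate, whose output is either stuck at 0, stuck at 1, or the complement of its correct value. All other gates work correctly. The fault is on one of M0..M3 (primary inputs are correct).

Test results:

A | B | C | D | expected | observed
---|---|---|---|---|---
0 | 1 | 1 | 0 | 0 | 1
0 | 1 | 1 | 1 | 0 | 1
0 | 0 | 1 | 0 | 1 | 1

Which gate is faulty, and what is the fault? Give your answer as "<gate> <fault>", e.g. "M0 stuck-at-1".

M3 stuck-at-1

Fault-free values for test 1 (A=0, B=1, C=1, D=0): M0=0, M1=0, M2=1, M3=0, giving Y=0. Observed 1.
Test 1: faults giving observed 1 are {M1 stuck-at-1, M1 inverted output, M3 stuck-at-1, M3 inverted output}.
Test 2 (A=0, B=1, C=1, D=1): fault-free M0=1, M1=0, M2=1, M3=0 → 0; observed 1. Eliminates M1 stuck-at-1, M1 inverted output.
Test 3 (A=0, B=0, C=1, D=0): fault-free M0=0, M1=1, M2=1, M3=1 → 1; observed 1. Eliminates M3 inverted output.
Only M3 stuck-at-1 is consistent with every test.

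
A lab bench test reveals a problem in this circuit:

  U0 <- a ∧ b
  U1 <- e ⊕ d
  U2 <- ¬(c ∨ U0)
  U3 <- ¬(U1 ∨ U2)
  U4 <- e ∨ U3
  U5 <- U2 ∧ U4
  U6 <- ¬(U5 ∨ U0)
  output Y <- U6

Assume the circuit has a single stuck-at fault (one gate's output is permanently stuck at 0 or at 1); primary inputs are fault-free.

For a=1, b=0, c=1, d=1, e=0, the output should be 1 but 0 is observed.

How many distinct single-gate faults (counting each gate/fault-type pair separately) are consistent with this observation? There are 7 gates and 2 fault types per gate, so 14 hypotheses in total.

Fault-free: U0=0, U1=1, U2=0, U3=0, U4=0, U5=0, U6=1 → 1. Observed 0.
  U0 stuck-at-0: output 1 ✗
  U0 stuck-at-1: output 0 ✓
  U1 stuck-at-0: output 1 ✗
  U1 stuck-at-1: output 1 ✗
  U2 stuck-at-0: output 1 ✗
  U2 stuck-at-1: output 1 ✗
  U3 stuck-at-0: output 1 ✗
  U3 stuck-at-1: output 1 ✗
  U4 stuck-at-0: output 1 ✗
  U4 stuck-at-1: output 1 ✗
  U5 stuck-at-0: output 1 ✗
  U5 stuck-at-1: output 0 ✓
  U6 stuck-at-0: output 0 ✓
  U6 stuck-at-1: output 1 ✗
Consistent faults: {U0 stuck-at-1, U5 stuck-at-1, U6 stuck-at-0} — 3 in all.

3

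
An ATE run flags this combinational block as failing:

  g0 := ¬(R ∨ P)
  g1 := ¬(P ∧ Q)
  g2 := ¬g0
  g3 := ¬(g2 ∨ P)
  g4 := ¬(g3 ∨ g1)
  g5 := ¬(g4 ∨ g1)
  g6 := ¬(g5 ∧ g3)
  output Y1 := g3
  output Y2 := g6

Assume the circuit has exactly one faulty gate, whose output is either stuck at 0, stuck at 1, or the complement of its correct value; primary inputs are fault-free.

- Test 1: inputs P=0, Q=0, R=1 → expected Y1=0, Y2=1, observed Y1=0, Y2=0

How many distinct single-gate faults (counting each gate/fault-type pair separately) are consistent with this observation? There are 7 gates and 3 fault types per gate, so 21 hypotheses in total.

Fault-free: g0=0, g1=1, g2=1, g3=0, g4=0, g5=0, g6=1 → Y1=0, Y2=1. Observed Y1=0, Y2=0.
  g0: none of the 3 fault types match ✗
  g1: none of the 3 fault types match ✗
  g2: none of the 3 fault types match ✗
  g3: none of the 3 fault types match ✗
  g4: none of the 3 fault types match ✗
  g5: none of the 3 fault types match ✗
  g6: stuck-at-0, inverted output ✓; others ✗
Consistent faults: {g6 stuck-at-0, g6 inverted output} — 2 in all.

2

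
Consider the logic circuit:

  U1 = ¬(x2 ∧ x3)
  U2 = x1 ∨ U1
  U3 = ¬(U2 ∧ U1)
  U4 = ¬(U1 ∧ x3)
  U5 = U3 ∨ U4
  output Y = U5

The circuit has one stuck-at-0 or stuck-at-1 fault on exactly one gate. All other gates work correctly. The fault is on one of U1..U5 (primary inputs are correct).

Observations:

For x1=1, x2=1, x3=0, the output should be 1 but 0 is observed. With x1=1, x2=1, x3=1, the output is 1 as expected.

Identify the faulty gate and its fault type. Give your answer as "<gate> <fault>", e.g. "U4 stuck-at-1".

U4 stuck-at-0

Fault-free values for test 1 (x1=1, x2=1, x3=0): U1=1, U2=1, U3=0, U4=1, U5=1, giving Y=1. Observed 0.
Test 1: faults giving observed 0 are {U4 stuck-at-0, U5 stuck-at-0}.
Test 2 (x1=1, x2=1, x3=1): fault-free U1=0, U2=1, U3=1, U4=1, U5=1 → 1; observed 1. Eliminates U5 stuck-at-0.
Only U4 stuck-at-0 is consistent with every test.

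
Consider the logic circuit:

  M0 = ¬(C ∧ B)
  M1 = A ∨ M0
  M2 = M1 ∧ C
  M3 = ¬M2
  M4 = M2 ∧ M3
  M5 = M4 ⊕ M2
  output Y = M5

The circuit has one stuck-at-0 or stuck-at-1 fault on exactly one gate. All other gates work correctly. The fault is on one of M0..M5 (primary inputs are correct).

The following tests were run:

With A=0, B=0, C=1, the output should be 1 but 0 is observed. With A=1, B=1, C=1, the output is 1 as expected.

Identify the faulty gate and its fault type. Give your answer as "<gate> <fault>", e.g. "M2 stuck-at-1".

M0 stuck-at-0

Fault-free values for test 1 (A=0, B=0, C=1): M0=1, M1=1, M2=1, M3=0, M4=0, M5=1, giving Y=1. Observed 0.
Test 1: faults giving observed 0 are {M0 stuck-at-0, M1 stuck-at-0, M2 stuck-at-0, M3 stuck-at-1, M4 stuck-at-1, M5 stuck-at-0}.
Test 2 (A=1, B=1, C=1): fault-free M0=0, M1=1, M2=1, M3=0, M4=0, M5=1 → 1; observed 1. Eliminates M1 stuck-at-0, M2 stuck-at-0, M3 stuck-at-1, M4 stuck-at-1, M5 stuck-at-0.
Only M0 stuck-at-0 is consistent with every test.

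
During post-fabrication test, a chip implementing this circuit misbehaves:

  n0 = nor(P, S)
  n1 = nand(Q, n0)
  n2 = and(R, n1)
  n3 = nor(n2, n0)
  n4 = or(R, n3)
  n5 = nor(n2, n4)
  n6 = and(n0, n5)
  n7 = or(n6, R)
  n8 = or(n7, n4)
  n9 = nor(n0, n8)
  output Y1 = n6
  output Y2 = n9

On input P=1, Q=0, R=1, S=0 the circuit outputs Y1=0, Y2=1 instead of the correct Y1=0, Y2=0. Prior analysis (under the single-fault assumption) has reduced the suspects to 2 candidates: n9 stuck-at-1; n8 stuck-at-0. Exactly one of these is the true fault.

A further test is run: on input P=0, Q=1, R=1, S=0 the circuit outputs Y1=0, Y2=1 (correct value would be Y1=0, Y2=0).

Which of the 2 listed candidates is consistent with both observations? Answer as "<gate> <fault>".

n9 stuck-at-1

Evaluate each candidate on input P=0, Q=1, R=1, S=0:
  n9 stuck-at-1: n0=1, n1=0, n2=0, n3=0, n4=1, n5=0, n6=0, n7=1, n8=1, n9=1 [stuck-at-1] → Y1=0, Y2=1 — matches
  n8 stuck-at-0: n0=1, n1=0, n2=0, n3=0, n4=1, n5=0, n6=0, n7=1, n8=0 [stuck-at-0], n9=0 → Y1=0, Y2=0 — eliminated
Only n9 stuck-at-1 reproduces the observed Y1=0, Y2=1.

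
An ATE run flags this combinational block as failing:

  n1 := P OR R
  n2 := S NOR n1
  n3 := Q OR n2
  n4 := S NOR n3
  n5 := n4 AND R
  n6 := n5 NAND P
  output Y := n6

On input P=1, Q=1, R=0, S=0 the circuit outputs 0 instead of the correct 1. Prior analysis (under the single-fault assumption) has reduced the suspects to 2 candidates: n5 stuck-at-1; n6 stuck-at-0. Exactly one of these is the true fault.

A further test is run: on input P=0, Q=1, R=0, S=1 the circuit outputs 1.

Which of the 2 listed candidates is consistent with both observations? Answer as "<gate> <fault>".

n5 stuck-at-1

Evaluate each candidate on input P=0, Q=1, R=0, S=1:
  n5 stuck-at-1: n1=0, n2=0, n3=1, n4=0, n5=1 [stuck-at-1], n6=1 → 1 — matches
  n6 stuck-at-0: n1=0, n2=0, n3=1, n4=0, n5=0, n6=0 [stuck-at-0] → 0 — eliminated
Only n5 stuck-at-1 reproduces the observed 1.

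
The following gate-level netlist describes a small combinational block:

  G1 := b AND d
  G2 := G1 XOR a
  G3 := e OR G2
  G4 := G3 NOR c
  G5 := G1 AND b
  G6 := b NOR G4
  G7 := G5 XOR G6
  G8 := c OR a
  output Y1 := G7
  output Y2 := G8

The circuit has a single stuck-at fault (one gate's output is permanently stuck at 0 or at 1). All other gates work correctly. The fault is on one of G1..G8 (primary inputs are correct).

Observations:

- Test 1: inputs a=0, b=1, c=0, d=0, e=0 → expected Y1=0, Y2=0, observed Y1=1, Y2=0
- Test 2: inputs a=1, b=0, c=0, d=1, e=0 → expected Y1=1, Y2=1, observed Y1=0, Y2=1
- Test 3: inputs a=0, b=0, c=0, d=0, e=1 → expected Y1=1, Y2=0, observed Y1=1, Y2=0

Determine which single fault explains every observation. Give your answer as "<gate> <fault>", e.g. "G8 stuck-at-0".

Fault-free values for test 1 (a=0, b=1, c=0, d=0, e=0): G1=0, G2=0, G3=0, G4=1, G5=0, G6=0, G7=0, G8=0, giving Y1=0, Y2=0. Observed Y1=1, Y2=0.
Test 1: faults giving observed Y1=1, Y2=0 are {G1 stuck-at-1, G5 stuck-at-1, G6 stuck-at-1, G7 stuck-at-1}.
Test 2 (a=1, b=0, c=0, d=1, e=0): fault-free G1=0, G2=1, G3=1, G4=0, G5=0, G6=1, G7=1, G8=1 → Y1=1, Y2=1; observed Y1=0, Y2=1. Eliminates G6 stuck-at-1, G7 stuck-at-1.
Test 3 (a=0, b=0, c=0, d=0, e=1): fault-free G1=0, G2=0, G3=1, G4=0, G5=0, G6=1, G7=1, G8=0 → Y1=1, Y2=0; observed Y1=1, Y2=0. Eliminates G5 stuck-at-1.
Only G1 stuck-at-1 is consistent with every test.

G1 stuck-at-1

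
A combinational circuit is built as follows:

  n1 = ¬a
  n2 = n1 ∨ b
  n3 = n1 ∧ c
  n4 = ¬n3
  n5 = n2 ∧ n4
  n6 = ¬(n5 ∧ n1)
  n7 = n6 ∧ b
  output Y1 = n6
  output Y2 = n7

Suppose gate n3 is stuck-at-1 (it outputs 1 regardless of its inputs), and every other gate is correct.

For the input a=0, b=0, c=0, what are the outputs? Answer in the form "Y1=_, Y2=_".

Y1=1, Y2=0

Propagate with n3 forced: n1=1, n2=1, n3=1 [stuck-at-1], n4=0, n5=0, n6=1, n7=0.
So the outputs are Y1=1, Y2=0. (Without the fault they would be Y1=0, Y2=0.)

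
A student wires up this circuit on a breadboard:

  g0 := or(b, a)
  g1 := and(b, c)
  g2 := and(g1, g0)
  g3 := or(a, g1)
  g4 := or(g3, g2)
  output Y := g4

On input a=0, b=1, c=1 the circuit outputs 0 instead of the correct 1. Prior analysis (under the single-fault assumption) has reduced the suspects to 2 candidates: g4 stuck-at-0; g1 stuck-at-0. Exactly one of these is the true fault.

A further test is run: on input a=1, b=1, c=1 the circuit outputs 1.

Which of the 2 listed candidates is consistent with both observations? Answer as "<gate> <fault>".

Evaluate each candidate on input a=1, b=1, c=1:
  g4 stuck-at-0: g0=1, g1=1, g2=1, g3=1, g4=0 [stuck-at-0] → 0 — eliminated
  g1 stuck-at-0: g0=1, g1=0 [stuck-at-0], g2=0, g3=1, g4=1 → 1 — matches
Only g1 stuck-at-0 reproduces the observed 1.

g1 stuck-at-0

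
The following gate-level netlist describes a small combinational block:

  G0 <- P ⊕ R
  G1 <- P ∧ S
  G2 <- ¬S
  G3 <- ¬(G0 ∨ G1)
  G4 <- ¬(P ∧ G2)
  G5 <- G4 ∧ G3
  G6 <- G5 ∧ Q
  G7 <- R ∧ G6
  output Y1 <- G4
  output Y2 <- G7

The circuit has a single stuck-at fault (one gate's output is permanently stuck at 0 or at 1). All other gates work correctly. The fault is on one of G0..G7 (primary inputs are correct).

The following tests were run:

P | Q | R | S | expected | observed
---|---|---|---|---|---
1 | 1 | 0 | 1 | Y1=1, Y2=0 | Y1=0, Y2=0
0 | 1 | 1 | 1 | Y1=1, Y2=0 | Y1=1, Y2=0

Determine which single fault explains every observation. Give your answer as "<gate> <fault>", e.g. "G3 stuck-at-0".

G2 stuck-at-1

Fault-free values for test 1 (P=1, Q=1, R=0, S=1): G0=1, G1=1, G2=0, G3=0, G4=1, G5=0, G6=0, G7=0, giving Y1=1, Y2=0. Observed Y1=0, Y2=0.
Test 1: faults giving observed Y1=0, Y2=0 are {G2 stuck-at-1, G4 stuck-at-0}.
Test 2 (P=0, Q=1, R=1, S=1): fault-free G0=1, G1=0, G2=0, G3=0, G4=1, G5=0, G6=0, G7=0 → Y1=1, Y2=0; observed Y1=1, Y2=0. Eliminates G4 stuck-at-0.
Only G2 stuck-at-1 is consistent with every test.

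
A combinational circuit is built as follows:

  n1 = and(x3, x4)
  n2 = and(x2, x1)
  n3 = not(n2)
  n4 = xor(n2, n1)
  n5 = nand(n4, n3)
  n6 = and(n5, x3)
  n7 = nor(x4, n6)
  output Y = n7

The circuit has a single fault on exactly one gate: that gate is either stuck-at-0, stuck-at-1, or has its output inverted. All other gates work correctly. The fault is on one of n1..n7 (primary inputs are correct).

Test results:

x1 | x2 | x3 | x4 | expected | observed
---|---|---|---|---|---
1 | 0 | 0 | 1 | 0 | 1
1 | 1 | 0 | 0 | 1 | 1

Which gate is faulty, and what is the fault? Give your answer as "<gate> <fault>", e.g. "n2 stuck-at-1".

n7 stuck-at-1

Fault-free values for test 1 (x1=1, x2=0, x3=0, x4=1): n1=0, n2=0, n3=1, n4=0, n5=1, n6=0, n7=0, giving Y=0. Observed 1.
Test 1: faults giving observed 1 are {n7 stuck-at-1, n7 inverted output}.
Test 2 (x1=1, x2=1, x3=0, x4=0): fault-free n1=0, n2=1, n3=0, n4=1, n5=1, n6=0, n7=1 → 1; observed 1. Eliminates n7 inverted output.
Only n7 stuck-at-1 is consistent with every test.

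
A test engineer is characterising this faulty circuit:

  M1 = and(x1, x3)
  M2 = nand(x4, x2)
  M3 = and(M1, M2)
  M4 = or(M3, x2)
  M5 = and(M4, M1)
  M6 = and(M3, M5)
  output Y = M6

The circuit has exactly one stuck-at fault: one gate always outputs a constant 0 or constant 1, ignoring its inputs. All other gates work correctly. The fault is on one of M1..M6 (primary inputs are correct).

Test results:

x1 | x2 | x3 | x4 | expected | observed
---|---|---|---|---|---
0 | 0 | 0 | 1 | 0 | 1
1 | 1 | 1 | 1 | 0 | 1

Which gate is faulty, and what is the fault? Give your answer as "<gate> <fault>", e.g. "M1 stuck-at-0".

Fault-free values for test 1 (x1=0, x2=0, x3=0, x4=1): M1=0, M2=1, M3=0, M4=0, M5=0, M6=0, giving Y=0. Observed 1.
Test 1: faults giving observed 1 are {M1 stuck-at-1, M6 stuck-at-1}.
Test 2 (x1=1, x2=1, x3=1, x4=1): fault-free M1=1, M2=0, M3=0, M4=1, M5=1, M6=0 → 0; observed 1. Eliminates M1 stuck-at-1.
Only M6 stuck-at-1 is consistent with every test.

M6 stuck-at-1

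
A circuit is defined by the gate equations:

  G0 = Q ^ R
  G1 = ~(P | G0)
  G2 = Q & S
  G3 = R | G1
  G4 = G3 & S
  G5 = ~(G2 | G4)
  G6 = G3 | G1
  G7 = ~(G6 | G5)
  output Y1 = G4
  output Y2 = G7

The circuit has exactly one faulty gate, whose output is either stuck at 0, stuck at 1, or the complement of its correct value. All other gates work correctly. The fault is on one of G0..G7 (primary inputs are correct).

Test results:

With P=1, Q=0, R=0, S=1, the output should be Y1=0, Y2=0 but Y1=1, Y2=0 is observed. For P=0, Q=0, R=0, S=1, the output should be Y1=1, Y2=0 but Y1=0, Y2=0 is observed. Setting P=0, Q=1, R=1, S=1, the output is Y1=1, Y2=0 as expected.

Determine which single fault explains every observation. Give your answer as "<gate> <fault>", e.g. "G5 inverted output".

G1 inverted output

Fault-free values for test 1 (P=1, Q=0, R=0, S=1): G0=0, G1=0, G2=0, G3=0, G4=0, G5=1, G6=0, G7=0, giving Y1=0, Y2=0. Observed Y1=1, Y2=0.
Test 1: faults giving observed Y1=1, Y2=0 are {G1 stuck-at-1, G1 inverted output, G3 stuck-at-1, G3 inverted output}.
Test 2 (P=0, Q=0, R=0, S=1): fault-free G0=0, G1=1, G2=0, G3=1, G4=1, G5=0, G6=1, G7=0 → Y1=1, Y2=0; observed Y1=0, Y2=0. Eliminates G1 stuck-at-1, G3 stuck-at-1.
Test 3 (P=0, Q=1, R=1, S=1): fault-free G0=0, G1=1, G2=1, G3=1, G4=1, G5=0, G6=1, G7=0 → Y1=1, Y2=0; observed Y1=1, Y2=0. Eliminates G3 inverted output.
Only G1 inverted output is consistent with every test.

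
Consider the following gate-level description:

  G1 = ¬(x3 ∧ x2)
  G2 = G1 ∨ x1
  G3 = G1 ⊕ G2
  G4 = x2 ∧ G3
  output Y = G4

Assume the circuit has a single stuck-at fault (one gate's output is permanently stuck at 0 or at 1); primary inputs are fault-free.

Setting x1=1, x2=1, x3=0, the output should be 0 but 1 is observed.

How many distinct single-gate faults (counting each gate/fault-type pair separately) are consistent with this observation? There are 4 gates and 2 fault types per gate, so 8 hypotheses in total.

Fault-free: G1=1, G2=1, G3=0, G4=0 → 0. Observed 1.
  G1 stuck-at-0: output 1 ✓
  G1 stuck-at-1: output 0 ✗
  G2 stuck-at-0: output 1 ✓
  G2 stuck-at-1: output 0 ✗
  G3 stuck-at-0: output 0 ✗
  G3 stuck-at-1: output 1 ✓
  G4 stuck-at-0: output 0 ✗
  G4 stuck-at-1: output 1 ✓
Consistent faults: {G1 stuck-at-0, G2 stuck-at-0, G3 stuck-at-1, G4 stuck-at-1} — 4 in all.

4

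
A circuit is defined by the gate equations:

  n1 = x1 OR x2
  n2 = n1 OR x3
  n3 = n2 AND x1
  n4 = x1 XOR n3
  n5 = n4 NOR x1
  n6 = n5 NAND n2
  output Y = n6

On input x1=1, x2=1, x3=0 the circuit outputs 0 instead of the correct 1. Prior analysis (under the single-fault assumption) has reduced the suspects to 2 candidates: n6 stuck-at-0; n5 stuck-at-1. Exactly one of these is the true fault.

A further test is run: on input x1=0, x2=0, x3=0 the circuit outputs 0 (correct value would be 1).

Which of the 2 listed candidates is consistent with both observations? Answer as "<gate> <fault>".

n6 stuck-at-0

Evaluate each candidate on input x1=0, x2=0, x3=0:
  n6 stuck-at-0: n1=0, n2=0, n3=0, n4=0, n5=1, n6=0 [stuck-at-0] → 0 — matches
  n5 stuck-at-1: n1=0, n2=0, n3=0, n4=0, n5=1 [stuck-at-1], n6=1 → 1 — eliminated
Only n6 stuck-at-0 reproduces the observed 0.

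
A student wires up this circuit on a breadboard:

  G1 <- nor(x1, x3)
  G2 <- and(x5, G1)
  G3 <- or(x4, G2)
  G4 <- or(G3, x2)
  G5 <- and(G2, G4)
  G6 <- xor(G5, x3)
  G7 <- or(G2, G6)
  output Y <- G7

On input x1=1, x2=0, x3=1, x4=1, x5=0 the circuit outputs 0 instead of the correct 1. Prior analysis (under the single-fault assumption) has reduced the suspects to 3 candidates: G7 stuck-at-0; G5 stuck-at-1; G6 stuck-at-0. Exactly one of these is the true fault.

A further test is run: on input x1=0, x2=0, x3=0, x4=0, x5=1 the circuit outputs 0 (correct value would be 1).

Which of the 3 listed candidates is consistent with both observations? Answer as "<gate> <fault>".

G7 stuck-at-0

Evaluate each candidate on input x1=0, x2=0, x3=0, x4=0, x5=1:
  G7 stuck-at-0: G1=1, G2=1, G3=1, G4=1, G5=1, G6=1, G7=0 [stuck-at-0] → 0 — matches
  G5 stuck-at-1: G1=1, G2=1, G3=1, G4=1, G5=1 [stuck-at-1], G6=1, G7=1 → 1 — eliminated
  G6 stuck-at-0: G1=1, G2=1, G3=1, G4=1, G5=1, G6=0 [stuck-at-0], G7=1 → 1 — eliminated
Only G7 stuck-at-0 reproduces the observed 0.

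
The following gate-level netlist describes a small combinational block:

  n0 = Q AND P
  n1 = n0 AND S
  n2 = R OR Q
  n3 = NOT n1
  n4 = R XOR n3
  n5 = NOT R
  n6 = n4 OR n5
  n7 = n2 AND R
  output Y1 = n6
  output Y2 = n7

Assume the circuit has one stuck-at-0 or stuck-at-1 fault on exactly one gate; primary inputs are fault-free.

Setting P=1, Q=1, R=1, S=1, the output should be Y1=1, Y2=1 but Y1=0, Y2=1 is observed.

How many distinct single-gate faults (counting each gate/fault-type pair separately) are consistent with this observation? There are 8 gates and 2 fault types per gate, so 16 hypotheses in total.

Fault-free: n0=1, n1=1, n2=1, n3=0, n4=1, n5=0, n6=1, n7=1 → Y1=1, Y2=1. Observed Y1=0, Y2=1.
  n0: stuck-at-0 ✓; others ✗
  n1: stuck-at-0 ✓; others ✗
  n2: none of the 2 fault types match ✗
  n3: stuck-at-1 ✓; others ✗
  n4: stuck-at-0 ✓; others ✗
  n5: none of the 2 fault types match ✗
  n6: stuck-at-0 ✓; others ✗
  n7: none of the 2 fault types match ✗
Consistent faults: {n0 stuck-at-0, n1 stuck-at-0, n3 stuck-at-1, n4 stuck-at-0, n6 stuck-at-0} — 5 in all.

5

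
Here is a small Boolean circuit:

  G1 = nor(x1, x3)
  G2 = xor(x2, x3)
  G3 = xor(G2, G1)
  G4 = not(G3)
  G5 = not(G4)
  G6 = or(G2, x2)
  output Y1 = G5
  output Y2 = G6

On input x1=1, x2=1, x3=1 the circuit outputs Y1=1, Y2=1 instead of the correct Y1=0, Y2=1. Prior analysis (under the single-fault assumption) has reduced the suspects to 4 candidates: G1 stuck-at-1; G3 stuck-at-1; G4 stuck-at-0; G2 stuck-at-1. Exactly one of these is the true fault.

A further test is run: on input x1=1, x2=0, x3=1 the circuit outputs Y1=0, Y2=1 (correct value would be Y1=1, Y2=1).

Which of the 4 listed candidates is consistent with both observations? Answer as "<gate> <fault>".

G1 stuck-at-1

Evaluate each candidate on input x1=1, x2=0, x3=1:
  G1 stuck-at-1: G1=1 [stuck-at-1], G2=1, G3=0, G4=1, G5=0, G6=1 → Y1=0, Y2=1 — matches
  G3 stuck-at-1: G1=0, G2=1, G3=1 [stuck-at-1], G4=0, G5=1, G6=1 → Y1=1, Y2=1 — eliminated
  G4 stuck-at-0: G1=0, G2=1, G3=1, G4=0 [stuck-at-0], G5=1, G6=1 → Y1=1, Y2=1 — eliminated
  G2 stuck-at-1: G1=0, G2=1 [stuck-at-1], G3=1, G4=0, G5=1, G6=1 → Y1=1, Y2=1 — eliminated
Only G1 stuck-at-1 reproduces the observed Y1=0, Y2=1.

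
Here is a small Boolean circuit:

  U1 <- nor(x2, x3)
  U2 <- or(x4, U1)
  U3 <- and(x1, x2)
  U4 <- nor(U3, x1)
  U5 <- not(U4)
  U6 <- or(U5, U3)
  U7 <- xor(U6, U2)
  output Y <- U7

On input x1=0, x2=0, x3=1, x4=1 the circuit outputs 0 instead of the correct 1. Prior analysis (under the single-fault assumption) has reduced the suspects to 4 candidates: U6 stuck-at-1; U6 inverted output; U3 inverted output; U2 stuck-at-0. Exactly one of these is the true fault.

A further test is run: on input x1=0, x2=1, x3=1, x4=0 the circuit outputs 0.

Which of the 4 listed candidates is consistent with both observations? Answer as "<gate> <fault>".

Evaluate each candidate on input x1=0, x2=1, x3=1, x4=0:
  U6 stuck-at-1: U1=0, U2=0, U3=0, U4=1, U5=0, U6=1 [stuck-at-1], U7=1 → 1 — eliminated
  U6 inverted output: U1=0, U2=0, U3=0, U4=1, U5=0, U6=1 [inverted output], U7=1 → 1 — eliminated
  U3 inverted output: U1=0, U2=0, U3=1 [inverted output], U4=0, U5=1, U6=1, U7=1 → 1 — eliminated
  U2 stuck-at-0: U1=0, U2=0 [stuck-at-0], U3=0, U4=1, U5=0, U6=0, U7=0 → 0 — matches
Only U2 stuck-at-0 reproduces the observed 0.

U2 stuck-at-0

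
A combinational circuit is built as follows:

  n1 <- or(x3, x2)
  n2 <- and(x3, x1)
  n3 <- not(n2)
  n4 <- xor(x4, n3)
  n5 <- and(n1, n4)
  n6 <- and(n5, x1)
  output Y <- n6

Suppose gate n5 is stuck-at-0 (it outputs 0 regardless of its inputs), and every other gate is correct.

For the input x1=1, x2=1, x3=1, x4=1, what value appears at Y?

Propagate with n5 forced: n1=1, n2=1, n3=0, n4=1, n5=0 [stuck-at-0], n6=0.
So Y = 0. (Without the fault it would be 1.)

0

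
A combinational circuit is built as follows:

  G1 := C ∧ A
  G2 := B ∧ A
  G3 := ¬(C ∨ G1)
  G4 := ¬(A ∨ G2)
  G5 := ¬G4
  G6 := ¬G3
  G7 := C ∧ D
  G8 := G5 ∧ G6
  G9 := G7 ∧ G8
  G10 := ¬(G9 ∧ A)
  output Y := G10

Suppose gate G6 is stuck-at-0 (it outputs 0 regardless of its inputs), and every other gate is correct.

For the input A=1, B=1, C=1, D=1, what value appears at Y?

1

Propagate with G6 forced: G1=1, G2=1, G3=0, G4=0, G5=1, G6=0 [stuck-at-0], G7=1, G8=0, G9=0, G10=1.
So Y = 1. (Without the fault it would be 0.)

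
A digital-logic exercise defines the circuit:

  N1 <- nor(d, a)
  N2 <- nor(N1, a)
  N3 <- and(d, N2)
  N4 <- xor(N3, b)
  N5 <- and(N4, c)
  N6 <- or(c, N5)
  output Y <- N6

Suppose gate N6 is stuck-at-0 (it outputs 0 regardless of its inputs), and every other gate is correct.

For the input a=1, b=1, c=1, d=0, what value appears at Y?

0

Propagate with N6 forced: N1=0, N2=0, N3=0, N4=1, N5=1, N6=0 [stuck-at-0].
So Y = 0. (Without the fault it would be 1.)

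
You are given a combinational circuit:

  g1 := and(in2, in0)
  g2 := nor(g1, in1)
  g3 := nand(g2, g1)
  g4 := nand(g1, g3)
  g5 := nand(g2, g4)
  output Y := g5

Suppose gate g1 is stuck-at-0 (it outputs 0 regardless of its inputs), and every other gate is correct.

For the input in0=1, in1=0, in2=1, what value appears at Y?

0

Propagate with g1 forced: g1=0 [stuck-at-0], g2=1, g3=1, g4=1, g5=0.
So Y = 0. (Without the fault it would be 1.)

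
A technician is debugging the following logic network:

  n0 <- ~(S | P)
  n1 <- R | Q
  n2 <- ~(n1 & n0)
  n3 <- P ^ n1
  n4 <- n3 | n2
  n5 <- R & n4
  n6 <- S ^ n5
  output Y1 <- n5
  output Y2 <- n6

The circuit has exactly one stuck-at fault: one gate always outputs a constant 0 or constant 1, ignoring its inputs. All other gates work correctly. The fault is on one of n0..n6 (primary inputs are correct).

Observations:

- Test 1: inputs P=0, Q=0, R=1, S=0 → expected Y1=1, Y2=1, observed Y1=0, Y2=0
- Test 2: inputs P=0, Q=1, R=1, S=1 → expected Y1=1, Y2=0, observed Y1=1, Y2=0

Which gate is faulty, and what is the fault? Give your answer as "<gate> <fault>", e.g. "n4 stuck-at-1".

Fault-free values for test 1 (P=0, Q=0, R=1, S=0): n0=1, n1=1, n2=0, n3=1, n4=1, n5=1, n6=1, giving Y1=1, Y2=1. Observed Y1=0, Y2=0.
Test 1: faults giving observed Y1=0, Y2=0 are {n3 stuck-at-0, n4 stuck-at-0, n5 stuck-at-0}.
Test 2 (P=0, Q=1, R=1, S=1): fault-free n0=0, n1=1, n2=1, n3=1, n4=1, n5=1, n6=0 → Y1=1, Y2=0; observed Y1=1, Y2=0. Eliminates n4 stuck-at-0, n5 stuck-at-0.
Only n3 stuck-at-0 is consistent with every test.

n3 stuck-at-0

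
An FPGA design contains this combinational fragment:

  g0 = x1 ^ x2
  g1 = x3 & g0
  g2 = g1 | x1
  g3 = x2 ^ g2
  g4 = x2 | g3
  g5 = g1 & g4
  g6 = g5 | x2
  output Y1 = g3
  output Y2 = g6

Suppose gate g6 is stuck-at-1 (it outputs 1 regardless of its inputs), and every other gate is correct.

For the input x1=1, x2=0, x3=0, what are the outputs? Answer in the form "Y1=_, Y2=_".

Propagate with g6 forced: g0=1, g1=0, g2=1, g3=1, g4=1, g5=0, g6=1 [stuck-at-1].
So the outputs are Y1=1, Y2=1. (Without the fault they would be Y1=1, Y2=0.)

Y1=1, Y2=1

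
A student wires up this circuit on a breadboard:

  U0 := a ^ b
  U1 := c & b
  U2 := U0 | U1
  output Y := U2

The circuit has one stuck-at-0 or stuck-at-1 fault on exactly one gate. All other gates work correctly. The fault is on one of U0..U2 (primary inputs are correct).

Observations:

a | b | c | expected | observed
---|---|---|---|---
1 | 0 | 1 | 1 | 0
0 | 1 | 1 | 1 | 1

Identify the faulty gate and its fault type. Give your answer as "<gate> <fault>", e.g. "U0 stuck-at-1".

U0 stuck-at-0

Fault-free values for test 1 (a=1, b=0, c=1): U0=1, U1=0, U2=1, giving Y=1. Observed 0.
Test 1: faults giving observed 0 are {U0 stuck-at-0, U2 stuck-at-0}.
Test 2 (a=0, b=1, c=1): fault-free U0=1, U1=1, U2=1 → 1; observed 1. Eliminates U2 stuck-at-0.
Only U0 stuck-at-0 is consistent with every test.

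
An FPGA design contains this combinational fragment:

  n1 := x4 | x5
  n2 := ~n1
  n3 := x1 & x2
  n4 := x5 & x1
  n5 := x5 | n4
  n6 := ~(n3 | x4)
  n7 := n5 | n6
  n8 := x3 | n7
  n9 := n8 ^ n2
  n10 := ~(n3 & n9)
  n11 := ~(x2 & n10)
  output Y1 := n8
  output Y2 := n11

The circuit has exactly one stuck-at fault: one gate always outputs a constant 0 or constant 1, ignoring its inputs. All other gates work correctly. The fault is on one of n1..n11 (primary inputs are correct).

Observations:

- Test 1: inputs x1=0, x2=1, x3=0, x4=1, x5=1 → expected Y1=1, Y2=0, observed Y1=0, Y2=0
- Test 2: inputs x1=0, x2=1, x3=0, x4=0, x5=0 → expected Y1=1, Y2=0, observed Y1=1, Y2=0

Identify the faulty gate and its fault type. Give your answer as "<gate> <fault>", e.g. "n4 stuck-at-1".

Fault-free values for test 1 (x1=0, x2=1, x3=0, x4=1, x5=1): n1=1, n2=0, n3=0, n4=0, n5=1, n6=0, n7=1, n8=1, n9=1, n10=1, n11=0, giving Y1=1, Y2=0. Observed Y1=0, Y2=0.
Test 1: faults giving observed Y1=0, Y2=0 are {n5 stuck-at-0, n7 stuck-at-0, n8 stuck-at-0}.
Test 2 (x1=0, x2=1, x3=0, x4=0, x5=0): fault-free n1=0, n2=1, n3=0, n4=0, n5=0, n6=1, n7=1, n8=1, n9=0, n10=1, n11=0 → Y1=1, Y2=0; observed Y1=1, Y2=0. Eliminates n7 stuck-at-0, n8 stuck-at-0.
Only n5 stuck-at-0 is consistent with every test.

n5 stuck-at-0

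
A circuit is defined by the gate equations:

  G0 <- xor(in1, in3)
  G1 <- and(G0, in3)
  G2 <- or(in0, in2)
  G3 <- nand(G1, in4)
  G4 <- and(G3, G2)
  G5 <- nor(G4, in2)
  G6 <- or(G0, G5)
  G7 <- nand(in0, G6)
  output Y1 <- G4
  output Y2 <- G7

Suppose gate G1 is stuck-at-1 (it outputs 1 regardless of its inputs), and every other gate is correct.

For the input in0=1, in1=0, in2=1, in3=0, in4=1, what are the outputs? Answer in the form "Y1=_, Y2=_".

Propagate with G1 forced: G0=0, G1=1 [stuck-at-1], G2=1, G3=0, G4=0, G5=0, G6=0, G7=1.
So the outputs are Y1=0, Y2=1. (Without the fault they would be Y1=1, Y2=1.)

Y1=0, Y2=1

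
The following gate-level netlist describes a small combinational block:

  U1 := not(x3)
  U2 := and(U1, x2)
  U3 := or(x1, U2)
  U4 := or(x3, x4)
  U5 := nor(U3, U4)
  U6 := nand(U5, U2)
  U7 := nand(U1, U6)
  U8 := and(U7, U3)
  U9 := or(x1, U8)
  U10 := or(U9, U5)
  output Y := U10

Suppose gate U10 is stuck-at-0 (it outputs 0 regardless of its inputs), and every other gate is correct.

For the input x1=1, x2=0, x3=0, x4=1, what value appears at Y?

0

Propagate with U10 forced: U1=1, U2=0, U3=1, U4=1, U5=0, U6=1, U7=0, U8=0, U9=1, U10=0 [stuck-at-0].
So Y = 0. (Without the fault it would be 1.)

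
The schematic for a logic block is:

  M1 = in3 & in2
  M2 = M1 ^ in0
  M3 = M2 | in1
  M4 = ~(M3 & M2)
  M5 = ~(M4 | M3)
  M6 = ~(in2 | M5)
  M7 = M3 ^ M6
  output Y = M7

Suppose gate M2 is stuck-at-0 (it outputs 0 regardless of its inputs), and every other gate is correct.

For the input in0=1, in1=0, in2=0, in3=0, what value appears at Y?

1

Propagate with M2 forced: M1=0, M2=0 [stuck-at-0], M3=0, M4=1, M5=0, M6=1, M7=1.
So Y = 1. (Without the fault it would be 0.)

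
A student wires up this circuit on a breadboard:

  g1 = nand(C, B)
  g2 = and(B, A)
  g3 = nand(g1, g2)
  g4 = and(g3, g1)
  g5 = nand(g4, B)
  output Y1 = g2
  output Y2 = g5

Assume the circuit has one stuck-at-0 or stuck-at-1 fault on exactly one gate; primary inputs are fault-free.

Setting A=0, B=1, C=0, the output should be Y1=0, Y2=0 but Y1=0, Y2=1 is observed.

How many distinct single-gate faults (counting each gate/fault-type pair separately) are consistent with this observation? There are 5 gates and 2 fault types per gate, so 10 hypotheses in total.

Fault-free: g1=1, g2=0, g3=1, g4=1, g5=0 → Y1=0, Y2=0. Observed Y1=0, Y2=1.
  g1 stuck-at-0: output Y1=0, Y2=1 ✓
  g1 stuck-at-1: output Y1=0, Y2=0 ✗
  g2 stuck-at-0: output Y1=0, Y2=0 ✗
  g2 stuck-at-1: output Y1=1, Y2=1 ✗
  g3 stuck-at-0: output Y1=0, Y2=1 ✓
  g3 stuck-at-1: output Y1=0, Y2=0 ✗
  g4 stuck-at-0: output Y1=0, Y2=1 ✓
  g4 stuck-at-1: output Y1=0, Y2=0 ✗
  g5 stuck-at-0: output Y1=0, Y2=0 ✗
  g5 stuck-at-1: output Y1=0, Y2=1 ✓
Consistent faults: {g1 stuck-at-0, g3 stuck-at-0, g4 stuck-at-0, g5 stuck-at-1} — 4 in all.

4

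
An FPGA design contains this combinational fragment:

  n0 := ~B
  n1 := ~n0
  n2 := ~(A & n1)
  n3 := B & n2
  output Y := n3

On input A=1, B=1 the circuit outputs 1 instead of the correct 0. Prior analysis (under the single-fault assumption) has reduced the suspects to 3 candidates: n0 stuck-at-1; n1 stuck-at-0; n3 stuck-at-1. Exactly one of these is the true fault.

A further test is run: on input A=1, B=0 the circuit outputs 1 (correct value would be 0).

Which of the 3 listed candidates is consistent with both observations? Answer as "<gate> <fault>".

n3 stuck-at-1

Evaluate each candidate on input A=1, B=0:
  n0 stuck-at-1: n0=1 [stuck-at-1], n1=0, n2=1, n3=0 → 0 — eliminated
  n1 stuck-at-0: n0=1, n1=0 [stuck-at-0], n2=1, n3=0 → 0 — eliminated
  n3 stuck-at-1: n0=1, n1=0, n2=1, n3=1 [stuck-at-1] → 1 — matches
Only n3 stuck-at-1 reproduces the observed 1.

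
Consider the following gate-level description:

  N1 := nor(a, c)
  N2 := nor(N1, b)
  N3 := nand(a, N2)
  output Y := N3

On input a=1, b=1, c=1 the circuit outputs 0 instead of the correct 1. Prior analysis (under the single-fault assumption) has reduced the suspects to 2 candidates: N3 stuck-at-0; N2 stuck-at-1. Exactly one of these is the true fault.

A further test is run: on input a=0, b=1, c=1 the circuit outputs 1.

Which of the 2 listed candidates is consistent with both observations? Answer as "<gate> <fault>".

N2 stuck-at-1

Evaluate each candidate on input a=0, b=1, c=1:
  N3 stuck-at-0: N1=0, N2=0, N3=0 [stuck-at-0] → 0 — eliminated
  N2 stuck-at-1: N1=0, N2=1 [stuck-at-1], N3=1 → 1 — matches
Only N2 stuck-at-1 reproduces the observed 1.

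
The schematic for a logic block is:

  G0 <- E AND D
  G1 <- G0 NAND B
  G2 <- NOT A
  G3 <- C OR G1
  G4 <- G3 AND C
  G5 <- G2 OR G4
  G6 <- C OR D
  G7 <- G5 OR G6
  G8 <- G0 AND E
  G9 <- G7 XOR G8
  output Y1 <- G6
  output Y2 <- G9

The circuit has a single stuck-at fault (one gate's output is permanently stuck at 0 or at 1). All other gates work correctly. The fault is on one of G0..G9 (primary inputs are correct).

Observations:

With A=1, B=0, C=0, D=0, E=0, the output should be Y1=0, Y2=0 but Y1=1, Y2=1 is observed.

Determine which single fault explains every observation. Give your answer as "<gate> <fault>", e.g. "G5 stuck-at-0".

G6 stuck-at-1

Fault-free values for test 1 (A=1, B=0, C=0, D=0, E=0): G0=0, G1=1, G2=0, G3=1, G4=0, G5=0, G6=0, G7=0, G8=0, G9=0, giving Y1=0, Y2=0. Observed Y1=1, Y2=1.
Test 1: faults giving observed Y1=1, Y2=1 are {G6 stuck-at-1}.
Only G6 stuck-at-1 is consistent with every test.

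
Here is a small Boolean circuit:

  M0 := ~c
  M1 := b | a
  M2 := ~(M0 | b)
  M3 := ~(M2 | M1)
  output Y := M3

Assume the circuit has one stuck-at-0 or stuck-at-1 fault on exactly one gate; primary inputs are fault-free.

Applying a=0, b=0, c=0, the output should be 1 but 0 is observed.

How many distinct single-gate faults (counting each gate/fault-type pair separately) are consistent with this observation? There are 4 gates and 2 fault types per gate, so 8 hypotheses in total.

4

Fault-free: M0=1, M1=0, M2=0, M3=1 → 1. Observed 0.
  M0 stuck-at-0: output 0 ✓
  M0 stuck-at-1: output 1 ✗
  M1 stuck-at-0: output 1 ✗
  M1 stuck-at-1: output 0 ✓
  M2 stuck-at-0: output 1 ✗
  M2 stuck-at-1: output 0 ✓
  M3 stuck-at-0: output 0 ✓
  M3 stuck-at-1: output 1 ✗
Consistent faults: {M0 stuck-at-0, M1 stuck-at-1, M2 stuck-at-1, M3 stuck-at-0} — 4 in all.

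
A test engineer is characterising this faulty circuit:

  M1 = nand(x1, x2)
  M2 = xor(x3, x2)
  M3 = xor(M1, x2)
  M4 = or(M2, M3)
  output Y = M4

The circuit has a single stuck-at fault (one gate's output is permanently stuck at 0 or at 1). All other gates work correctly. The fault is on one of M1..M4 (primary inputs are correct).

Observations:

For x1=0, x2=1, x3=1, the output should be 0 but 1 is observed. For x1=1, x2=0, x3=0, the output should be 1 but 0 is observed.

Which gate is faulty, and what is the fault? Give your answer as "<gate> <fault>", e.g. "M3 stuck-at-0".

Fault-free values for test 1 (x1=0, x2=1, x3=1): M1=1, M2=0, M3=0, M4=0, giving Y=0. Observed 1.
Test 1: faults giving observed 1 are {M1 stuck-at-0, M2 stuck-at-1, M3 stuck-at-1, M4 stuck-at-1}.
Test 2 (x1=1, x2=0, x3=0): fault-free M1=1, M2=0, M3=1, M4=1 → 1; observed 0. Eliminates M2 stuck-at-1, M3 stuck-at-1, M4 stuck-at-1.
Only M1 stuck-at-0 is consistent with every test.

M1 stuck-at-0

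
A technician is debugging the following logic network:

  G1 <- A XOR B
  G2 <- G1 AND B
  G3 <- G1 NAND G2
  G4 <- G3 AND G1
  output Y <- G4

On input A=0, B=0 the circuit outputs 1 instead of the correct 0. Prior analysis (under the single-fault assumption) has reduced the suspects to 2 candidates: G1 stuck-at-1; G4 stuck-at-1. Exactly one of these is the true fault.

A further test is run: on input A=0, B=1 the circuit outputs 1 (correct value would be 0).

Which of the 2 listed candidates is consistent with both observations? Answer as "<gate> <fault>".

G4 stuck-at-1

Evaluate each candidate on input A=0, B=1:
  G1 stuck-at-1: G1=1 [stuck-at-1], G2=1, G3=0, G4=0 → 0 — eliminated
  G4 stuck-at-1: G1=1, G2=1, G3=0, G4=1 [stuck-at-1] → 1 — matches
Only G4 stuck-at-1 reproduces the observed 1.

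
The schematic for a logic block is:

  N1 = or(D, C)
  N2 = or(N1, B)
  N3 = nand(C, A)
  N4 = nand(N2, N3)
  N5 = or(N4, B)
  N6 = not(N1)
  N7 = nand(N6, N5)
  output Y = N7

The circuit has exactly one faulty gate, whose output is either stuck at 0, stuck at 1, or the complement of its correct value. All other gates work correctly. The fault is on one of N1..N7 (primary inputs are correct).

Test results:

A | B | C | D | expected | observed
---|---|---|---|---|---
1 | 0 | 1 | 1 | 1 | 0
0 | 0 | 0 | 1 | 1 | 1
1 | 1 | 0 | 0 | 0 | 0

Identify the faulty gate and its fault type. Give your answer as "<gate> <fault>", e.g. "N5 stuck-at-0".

Fault-free values for test 1 (A=1, B=0, C=1, D=1): N1=1, N2=1, N3=0, N4=1, N5=1, N6=0, N7=1, giving Y=1. Observed 0.
Test 1: faults giving observed 0 are {N1 stuck-at-0, N1 inverted output, N6 stuck-at-1, N6 inverted output, N7 stuck-at-0, N7 inverted output}.
Test 2 (A=0, B=0, C=0, D=1): fault-free N1=1, N2=1, N3=1, N4=0, N5=0, N6=0, N7=1 → 1; observed 1. Eliminates N1 stuck-at-0, N1 inverted output, N7 stuck-at-0, N7 inverted output.
Test 3 (A=1, B=1, C=0, D=0): fault-free N1=0, N2=1, N3=1, N4=0, N5=1, N6=1, N7=0 → 0; observed 0. Eliminates N6 inverted output.
Only N6 stuck-at-1 is consistent with every test.

N6 stuck-at-1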